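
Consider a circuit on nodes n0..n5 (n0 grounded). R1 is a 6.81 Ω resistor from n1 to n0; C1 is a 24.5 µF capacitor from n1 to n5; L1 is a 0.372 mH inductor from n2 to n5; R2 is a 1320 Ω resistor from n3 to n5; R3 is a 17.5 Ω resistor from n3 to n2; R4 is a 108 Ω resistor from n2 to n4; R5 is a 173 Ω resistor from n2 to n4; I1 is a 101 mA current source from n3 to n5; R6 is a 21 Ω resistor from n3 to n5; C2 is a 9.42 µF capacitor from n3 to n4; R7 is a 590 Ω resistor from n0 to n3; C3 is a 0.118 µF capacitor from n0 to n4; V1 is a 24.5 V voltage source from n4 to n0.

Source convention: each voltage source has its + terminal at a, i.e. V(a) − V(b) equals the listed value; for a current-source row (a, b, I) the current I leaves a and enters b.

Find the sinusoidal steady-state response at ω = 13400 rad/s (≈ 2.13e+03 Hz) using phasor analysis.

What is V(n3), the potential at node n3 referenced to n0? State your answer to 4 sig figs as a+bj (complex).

19.09+8.630j V

Element admittances at ω=13400 rad/s:
  Y(R1) = 0.1468+0.000j S between n1,n0
  Y(C1) = 0.000+0.3283j S between n1,n5
  Y(L1) = 0.000-0.2006j S between n2,n5
  Y(R2) = 0.0007576+0.000j S between n3,n5
  Y(R3) = 0.05714+0.000j S between n3,n2
  Y(R4) = 0.009259+0.000j S between n2,n4
  Y(R5) = 0.005780+0.000j S between n2,n4
  I1: injects 0.101 A into n5 (from n3)
  Y(R6) = 0.04762+0.000j S between n3,n5
  Y(C2) = 0.000+0.1262j S between n3,n4
  Y(R7) = 0.001695+0.000j S between n0,n3
  Y(C3) = 0.000+0.001581j S between n0,n4
  V1: constraint V(n4)−V(n0) = 24.5
Assemble and solve the 6×6 MNA system:
  V(n1)=8.727+4.132j  V(n2)=9.577+4.058j  V(n3)=19.09+8.630j  V(n4)=24.50+0.000j  V(n5)=10.57+0.2283j
  i(V1)=-1.314-0.6601j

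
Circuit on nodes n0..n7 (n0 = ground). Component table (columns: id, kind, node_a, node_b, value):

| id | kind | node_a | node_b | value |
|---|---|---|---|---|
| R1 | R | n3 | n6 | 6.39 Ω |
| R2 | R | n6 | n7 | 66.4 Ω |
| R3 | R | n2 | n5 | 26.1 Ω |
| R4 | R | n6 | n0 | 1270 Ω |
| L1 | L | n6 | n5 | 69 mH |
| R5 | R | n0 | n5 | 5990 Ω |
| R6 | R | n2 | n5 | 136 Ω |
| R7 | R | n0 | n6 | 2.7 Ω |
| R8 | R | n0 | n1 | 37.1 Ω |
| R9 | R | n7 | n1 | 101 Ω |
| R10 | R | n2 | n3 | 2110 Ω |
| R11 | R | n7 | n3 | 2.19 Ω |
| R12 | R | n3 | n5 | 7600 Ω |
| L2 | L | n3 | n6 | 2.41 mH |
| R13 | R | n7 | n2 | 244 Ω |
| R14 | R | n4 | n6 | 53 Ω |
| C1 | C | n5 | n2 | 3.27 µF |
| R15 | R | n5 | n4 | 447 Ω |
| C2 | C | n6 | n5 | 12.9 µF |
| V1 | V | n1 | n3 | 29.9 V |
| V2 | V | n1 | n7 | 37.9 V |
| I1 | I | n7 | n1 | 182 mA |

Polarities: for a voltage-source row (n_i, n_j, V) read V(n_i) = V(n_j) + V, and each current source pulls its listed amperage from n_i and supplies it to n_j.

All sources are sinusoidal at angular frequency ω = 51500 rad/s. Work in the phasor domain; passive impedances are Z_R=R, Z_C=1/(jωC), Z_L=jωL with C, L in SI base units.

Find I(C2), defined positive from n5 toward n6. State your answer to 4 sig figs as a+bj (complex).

Apply KCL at each of the 7 non-ground nodes and solve the resulting linear system.
Node n1: branches {R8, R9, V1, V2, I1} → V_1 = 25.11-0.1039j
Node n2: branches {R3, R6, R10, R13, C1} → V_2 = -1.906+0.3282j
Node n3: branches {R1, R10, R11, R12, L2, V1} → V_3 = -4.790-0.1039j
Node n4: branches {R14, R15} → V_4 = -1.823+0.01486j
Node n5: branches {R3, L1, R5, R6, R12, C1, R15, C2} → V_5 = -1.826+0.07686j
Node n6: branches {R1, R2, R4, L1, R7, L2, R14, C2} → V_6 = -1.823+0.007509j
Node n7: branches {R2, R9, R11, R13, V2, I1} → V_7 = -12.79-0.1039j
Source currents: i(V1)=3.186+0.006248j, i(V2)=-4.056-0.003448j

-0.04607-0.002152j A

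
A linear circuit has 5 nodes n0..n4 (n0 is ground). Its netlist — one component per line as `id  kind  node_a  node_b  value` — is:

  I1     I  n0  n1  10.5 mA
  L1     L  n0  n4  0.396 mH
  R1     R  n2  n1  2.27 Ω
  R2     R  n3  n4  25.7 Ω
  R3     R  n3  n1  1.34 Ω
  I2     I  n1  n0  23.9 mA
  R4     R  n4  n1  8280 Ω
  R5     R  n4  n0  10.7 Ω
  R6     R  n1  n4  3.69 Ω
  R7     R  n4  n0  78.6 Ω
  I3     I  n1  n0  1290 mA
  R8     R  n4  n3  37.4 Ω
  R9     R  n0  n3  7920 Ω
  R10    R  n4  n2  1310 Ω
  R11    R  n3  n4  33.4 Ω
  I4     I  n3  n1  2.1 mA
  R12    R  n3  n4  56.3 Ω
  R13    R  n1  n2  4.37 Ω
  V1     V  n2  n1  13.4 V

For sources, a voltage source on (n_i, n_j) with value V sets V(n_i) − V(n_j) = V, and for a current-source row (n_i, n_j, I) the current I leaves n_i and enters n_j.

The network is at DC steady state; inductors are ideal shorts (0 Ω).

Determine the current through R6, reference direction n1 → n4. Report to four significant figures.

MNA unknowns: 4 node voltages V₁..V_4 plus 2 source currents (L1, V1)
I1: z[0]−=0.0105, z[1]+=0.0105
L1: row V0−V4=0, i_L1 at 0,4
R1: Y=0.4405 on G[2,1]
R2: Y=0.03891 on G[3,4]
R3: Y=0.7463 on G[3,1]
I2: z[1]−=0.0239, z[0]+=0.0239
R4: Y=0.0001208 on G[4,1]
R5: Y=0.09346 on G[4,0]
R6: Y=0.2710 on G[1,4]
R7: Y=0.01272 on G[4,0]
I3: z[1]−=1.29, z[0]+=1.29
R8: Y=0.02674 on G[4,3]
R9: Y=0.0001263 on G[0,3]
R10: Y=0.0007634 on G[4,2]
R11: Y=0.02994 on G[3,4]
I4: z[3]−=0.0021, z[1]+=0.0021
R12: Y=0.01776 on G[3,4]
R13: Y=0.2288 on G[1,2]
V1: row V2−V1=13.4, i_V1 at 2,1
solve → V1=-3.546, V2=9.854, V3=-3.080, V4=0.000
aux → i_L1=1.303, i_V1=-8.977

-0.9609 A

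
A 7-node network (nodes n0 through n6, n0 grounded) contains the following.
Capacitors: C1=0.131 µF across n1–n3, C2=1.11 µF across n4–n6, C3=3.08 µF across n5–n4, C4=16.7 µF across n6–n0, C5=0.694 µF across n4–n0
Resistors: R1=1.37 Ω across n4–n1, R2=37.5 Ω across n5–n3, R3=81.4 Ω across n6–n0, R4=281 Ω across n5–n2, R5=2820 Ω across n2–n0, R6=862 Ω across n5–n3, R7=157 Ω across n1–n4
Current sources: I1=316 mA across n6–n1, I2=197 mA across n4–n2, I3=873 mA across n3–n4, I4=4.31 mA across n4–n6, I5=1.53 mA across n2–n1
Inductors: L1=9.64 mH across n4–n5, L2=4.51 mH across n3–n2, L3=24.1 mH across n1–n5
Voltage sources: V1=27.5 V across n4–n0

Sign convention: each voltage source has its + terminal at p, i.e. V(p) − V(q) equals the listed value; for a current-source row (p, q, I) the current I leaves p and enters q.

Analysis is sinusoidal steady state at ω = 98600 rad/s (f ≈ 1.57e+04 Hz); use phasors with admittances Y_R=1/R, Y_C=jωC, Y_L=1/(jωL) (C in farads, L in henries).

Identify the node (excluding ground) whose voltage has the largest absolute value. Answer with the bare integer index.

Apply KCL at each of the 6 non-ground nodes and solve the resulting linear system.
Node n1: branches {C1, R1, I1, I5, R7, L3} → V_1 = 27.77-0.4275j
Node n2: branches {I2, R4, I5, R5, L2} → V_2 = 60.84+34.74j
Node n3: branches {C1, R2, I3, R6, L2} → V_3 = 3.426+8.591j
Node n4: branches {R1, I2, I3, L1, I4, C2, C3, R7, C5, V1} → V_4 = 27.50+0.000j
Node n5: branches {R2, R4, L1, C3, R6, L3} → V_5 = 28.50+1.928j
Node n6: branches {I1, R3, I4, C2, C4} → V_6 = 1.713+0.1895j
Source currents: i(V1)=0.2694-4.716j

2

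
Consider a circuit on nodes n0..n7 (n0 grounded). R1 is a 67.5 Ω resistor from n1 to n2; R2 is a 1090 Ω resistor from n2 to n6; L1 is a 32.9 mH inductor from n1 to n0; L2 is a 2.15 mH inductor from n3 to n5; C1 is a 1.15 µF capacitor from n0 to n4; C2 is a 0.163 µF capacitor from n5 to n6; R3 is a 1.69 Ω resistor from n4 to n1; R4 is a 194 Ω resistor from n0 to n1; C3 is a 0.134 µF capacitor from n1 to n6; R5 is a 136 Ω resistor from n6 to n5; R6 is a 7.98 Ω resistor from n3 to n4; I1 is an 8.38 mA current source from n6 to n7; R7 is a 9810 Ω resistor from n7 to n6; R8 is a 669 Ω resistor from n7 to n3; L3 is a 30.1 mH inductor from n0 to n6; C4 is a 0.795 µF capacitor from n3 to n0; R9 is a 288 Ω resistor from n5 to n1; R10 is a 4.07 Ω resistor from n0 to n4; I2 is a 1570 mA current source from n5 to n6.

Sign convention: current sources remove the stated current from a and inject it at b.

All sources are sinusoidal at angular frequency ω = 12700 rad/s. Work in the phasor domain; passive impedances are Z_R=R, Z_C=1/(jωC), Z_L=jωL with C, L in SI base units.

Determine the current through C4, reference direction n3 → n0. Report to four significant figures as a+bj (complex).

MNA unknowns: 7 node voltages V₁..V_7
R1: Y=0.01481+0.000j on G[1,2]
R2: Y=0.0009174+0.000j on G[2,6]
L1: Y=0.000-0.002393j on G[1,0]
L2: Y=0.000-0.03662j on G[3,5]
C1: Y=0.000+0.01460j on G[0,4]
C2: Y=0.000+0.002070j on G[5,6]
R3: Y=0.5917+0.000j on G[4,1]
R4: Y=0.005155+0.000j on G[0,1]
C3: Y=0.000+0.001702j on G[1,6]
R5: Y=0.007353+0.000j on G[6,5]
R6: Y=0.1253+0.000j on G[3,4]
I1: z[6]−=0.00838, z[7]+=0.00838
R7: Y=0.0001019+0.000j on G[7,6]
R8: Y=0.001495+0.000j on G[7,3]
L3: Y=0.000-0.002616j on G[0,6]
C4: Y=0.000+0.01010j on G[3,0]
R9: Y=0.003472+0.000j on G[5,1]
R10: Y=0.2457+0.000j on G[0,4]
I2: z[5]−=1.57, z[6]+=1.57
solve → V1=0.7786+2.281j, V2=11.17+0.6247j, V3=-0.1249+3.435j, V4=0.4902+1.842j, V5=-5.621-0.2973j, V6=179.0-26.12j, V7=16.56+1.548j

-0.03469-0.001261j A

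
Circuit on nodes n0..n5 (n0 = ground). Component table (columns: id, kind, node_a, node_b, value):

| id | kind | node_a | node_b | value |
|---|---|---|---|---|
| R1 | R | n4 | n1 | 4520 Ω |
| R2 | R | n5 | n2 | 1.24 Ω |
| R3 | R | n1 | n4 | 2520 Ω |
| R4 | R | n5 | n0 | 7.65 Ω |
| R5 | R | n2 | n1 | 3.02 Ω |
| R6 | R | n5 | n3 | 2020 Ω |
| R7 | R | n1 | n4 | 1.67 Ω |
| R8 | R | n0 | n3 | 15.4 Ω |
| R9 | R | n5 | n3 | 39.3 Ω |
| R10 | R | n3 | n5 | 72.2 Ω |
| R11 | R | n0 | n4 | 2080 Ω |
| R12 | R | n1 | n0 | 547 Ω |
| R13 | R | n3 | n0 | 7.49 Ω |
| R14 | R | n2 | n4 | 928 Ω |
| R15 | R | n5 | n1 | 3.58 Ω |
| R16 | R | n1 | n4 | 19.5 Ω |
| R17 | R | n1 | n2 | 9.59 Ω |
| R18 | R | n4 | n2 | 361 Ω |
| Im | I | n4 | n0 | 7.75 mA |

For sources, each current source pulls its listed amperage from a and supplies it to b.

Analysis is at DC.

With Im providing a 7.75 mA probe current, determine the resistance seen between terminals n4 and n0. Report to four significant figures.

MNA unknowns: 5 node voltages V₁..V_5
R1: Y=0.0002212 on G[4,1]
R2: Y=0.8065 on G[5,2]
R3: Y=0.0003968 on G[1,4]
R4: Y=0.1307 on G[5,0]
R5: Y=0.3311 on G[2,1]
R6: Y=0.0004950 on G[5,3]
R7: Y=0.5988 on G[1,4]
R8: Y=0.06494 on G[0,3]
R9: Y=0.02545 on G[5,3]
R10: Y=0.01385 on G[3,5]
R11: Y=0.0004808 on G[0,4]
R12: Y=0.001828 on G[1,0]
R13: Y=0.1335 on G[3,0]
R14: Y=0.001078 on G[2,4]
R15: Y=0.2793 on G[5,1]
R16: Y=0.05128 on G[1,4]
R17: Y=0.1043 on G[1,2]
R18: Y=0.002770 on G[4,2]
Im: z[4]−=0.00775, z[0]+=0.00775
solve → V1=-0.05986, V2=-0.05119, V3=-0.007753, V4=-0.07160, V5=-0.04642

R_eq = 9.238 Ω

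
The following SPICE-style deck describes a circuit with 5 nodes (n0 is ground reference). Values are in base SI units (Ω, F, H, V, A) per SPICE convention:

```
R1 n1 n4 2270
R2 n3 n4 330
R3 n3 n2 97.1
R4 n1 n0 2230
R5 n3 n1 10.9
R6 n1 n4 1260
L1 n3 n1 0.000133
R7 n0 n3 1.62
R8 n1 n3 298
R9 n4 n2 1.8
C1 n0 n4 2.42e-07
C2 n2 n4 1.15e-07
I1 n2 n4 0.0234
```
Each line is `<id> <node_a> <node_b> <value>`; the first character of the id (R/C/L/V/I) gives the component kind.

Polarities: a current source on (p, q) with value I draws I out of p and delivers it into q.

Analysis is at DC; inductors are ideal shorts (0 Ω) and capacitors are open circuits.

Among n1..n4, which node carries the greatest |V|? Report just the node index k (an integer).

Element admittances at DC:
  Y(R1) = 0.0004405 S between n1,n4
  Y(R2) = 0.003030 S between n3,n4
  Y(R3) = 0.01030 S between n3,n2
  Y(R4) = 0.0004484 S between n1,n0
  Y(R5) = 0.09174 S between n3,n1
  Y(R6) = 0.0007937 S between n1,n4
  L1: short n3↔n1 (DC inductor)
  Y(R7) = 0.6173 S between n0,n3
  Y(R8) = 0.003356 S between n1,n3
  Y(R9) = 0.5556 S between n4,n2
  Y(C1) = 0.000 S between n0,n4
  Y(C2) = 0.000 S between n2,n4
  I1: injects 0.0234 A into n4 (from n2)
Assemble and solve the 5×5 MNA system:
  V(n1)=0.000  V(n2)=-0.01227  V(n3)=0.000  V(n4)=0.02963
  i(L1)=-3.656e-05

4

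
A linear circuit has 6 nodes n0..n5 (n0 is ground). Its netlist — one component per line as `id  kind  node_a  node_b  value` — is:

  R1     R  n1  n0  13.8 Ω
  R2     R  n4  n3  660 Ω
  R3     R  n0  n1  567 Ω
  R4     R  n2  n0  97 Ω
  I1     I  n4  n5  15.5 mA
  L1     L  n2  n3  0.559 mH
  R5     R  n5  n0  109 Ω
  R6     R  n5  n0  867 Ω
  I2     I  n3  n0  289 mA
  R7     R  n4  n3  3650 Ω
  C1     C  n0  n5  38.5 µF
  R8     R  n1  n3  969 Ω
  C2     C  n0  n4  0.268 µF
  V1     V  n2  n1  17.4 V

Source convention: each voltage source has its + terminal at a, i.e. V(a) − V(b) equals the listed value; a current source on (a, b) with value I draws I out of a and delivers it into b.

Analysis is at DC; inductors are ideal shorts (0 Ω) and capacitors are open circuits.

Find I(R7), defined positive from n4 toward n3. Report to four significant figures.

-0.002374 A

Element admittances at DC:
  Y(R1) = 0.07246 S between n1,n0
  Y(R2) = 0.001515 S between n4,n3
  Y(R3) = 0.001764 S between n0,n1
  Y(R4) = 0.01031 S between n2,n0
  I1: injects 0.0155 A into n5 (from n4)
  L1: short n2↔n3 (DC inductor)
  Y(R5) = 0.009174 S between n5,n0
  Y(R6) = 0.001153 S between n5,n0
  I2: injects 0.289 A into n0 (from n3)
  Y(R7) = 0.0002740 S between n4,n3
  Y(C1) = 0.000 S between n0,n5
  Y(R8) = 0.001032 S between n1,n3
  Y(C2) = 0.000 S between n0,n4
  V1: constraint V(n2)−V(n1) = 17.4
Assemble and solve the 7×7 MNA system:
  V(n1)=-5.724  V(n2)=11.68  V(n3)=11.68  V(n4)=3.013  V(n5)=1.501
  i(L1)=0.3225  i(V1)=-0.4428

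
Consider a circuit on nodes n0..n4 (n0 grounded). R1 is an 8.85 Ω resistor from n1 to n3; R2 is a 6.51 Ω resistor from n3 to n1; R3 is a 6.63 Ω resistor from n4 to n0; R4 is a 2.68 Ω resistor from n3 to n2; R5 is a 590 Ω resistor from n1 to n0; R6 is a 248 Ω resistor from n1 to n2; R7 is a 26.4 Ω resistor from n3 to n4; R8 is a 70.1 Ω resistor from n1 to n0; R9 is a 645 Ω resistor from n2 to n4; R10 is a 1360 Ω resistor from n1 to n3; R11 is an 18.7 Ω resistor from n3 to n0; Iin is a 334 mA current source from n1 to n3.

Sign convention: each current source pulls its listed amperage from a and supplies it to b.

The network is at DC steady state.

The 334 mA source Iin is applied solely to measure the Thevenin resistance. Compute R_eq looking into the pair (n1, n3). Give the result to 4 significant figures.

MNA unknowns: 4 node voltages V₁..V_4
R1: Y=0.1130 on G[1,3]
R2: Y=0.1536 on G[3,1]
R3: Y=0.1508 on G[4,0]
R4: Y=0.3731 on G[3,2]
R5: Y=0.001695 on G[1,0]
R6: Y=0.004032 on G[1,2]
R7: Y=0.03788 on G[3,4]
R8: Y=0.01427 on G[1,0]
R9: Y=0.001550 on G[2,4]
R10: Y=0.0007353 on G[1,3]
R11: Y=0.05348 on G[3,0]
Iin: z[1]−=0.334, z[3]+=0.334
solve → V1=-0.9869, V2=0.1730, V3=0.1861, V4=0.03846

R_eq = 3.512 Ω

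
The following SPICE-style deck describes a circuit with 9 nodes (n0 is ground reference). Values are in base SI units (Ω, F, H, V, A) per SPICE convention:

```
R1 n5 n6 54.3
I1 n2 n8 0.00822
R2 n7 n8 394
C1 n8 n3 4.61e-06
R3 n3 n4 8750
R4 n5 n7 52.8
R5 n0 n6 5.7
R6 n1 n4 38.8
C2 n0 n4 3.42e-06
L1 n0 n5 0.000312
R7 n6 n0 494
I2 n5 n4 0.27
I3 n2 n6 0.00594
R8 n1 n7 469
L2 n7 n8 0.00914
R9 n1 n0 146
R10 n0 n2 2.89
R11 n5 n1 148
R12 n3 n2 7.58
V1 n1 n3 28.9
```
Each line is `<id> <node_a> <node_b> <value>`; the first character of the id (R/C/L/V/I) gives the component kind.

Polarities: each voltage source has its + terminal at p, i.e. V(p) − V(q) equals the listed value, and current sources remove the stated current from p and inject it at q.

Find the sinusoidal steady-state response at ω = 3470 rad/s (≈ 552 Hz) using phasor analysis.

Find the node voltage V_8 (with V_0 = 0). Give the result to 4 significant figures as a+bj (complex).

Element admittances at ω=3470 rad/s:
  Y(R1) = 0.01842+0.000j S between n5,n6
  I1: injects 0.00822 A into n8 (from n2)
  Y(R2) = 0.002538+0.000j S between n7,n8
  Y(C1) = 0.000+0.01600j S between n8,n3
  Y(R3) = 0.0001143+0.000j S between n3,n4
  Y(R4) = 0.01894+0.000j S between n5,n7
  Y(R5) = 0.1754+0.000j S between n0,n6
  Y(R6) = 0.02577+0.000j S between n1,n4
  Y(C2) = 0.000+0.01187j S between n0,n4
  Y(L1) = 0.000-0.9237j S between n0,n5
  Y(R7) = 0.002024+0.000j S between n6,n0
  I2: injects 0.27 A into n4 (from n5)
  I3: injects 0.00594 A into n6 (from n2)
  Y(R8) = 0.002132+0.000j S between n1,n7
  Y(L2) = 0.000-0.03153j S between n7,n8
  Y(R9) = 0.006849+0.000j S between n1,n0
  Y(R10) = 0.3460+0.000j S between n0,n2
  Y(R11) = 0.006757+0.000j S between n5,n1
  Y(R12) = 0.1319+0.000j S between n3,n2
  V1: constraint V(n1)−V(n3) = 28.9
Assemble and solve the 9×9 MNA system:
  V(n1)=26.11-2.421j  V(n2)=-0.8001-0.6684j  V(n3)=-2.791-2.421j  V(n4)=29.17-15.79j  V(n5)=0.1046-0.1045j  V(n6)=0.04015-0.009824j  V(n7)=0.05006-4.469j  V(n8)=2.649-6.473j
  i(V1)=-0.3312-0.3168j

2.649-6.473j V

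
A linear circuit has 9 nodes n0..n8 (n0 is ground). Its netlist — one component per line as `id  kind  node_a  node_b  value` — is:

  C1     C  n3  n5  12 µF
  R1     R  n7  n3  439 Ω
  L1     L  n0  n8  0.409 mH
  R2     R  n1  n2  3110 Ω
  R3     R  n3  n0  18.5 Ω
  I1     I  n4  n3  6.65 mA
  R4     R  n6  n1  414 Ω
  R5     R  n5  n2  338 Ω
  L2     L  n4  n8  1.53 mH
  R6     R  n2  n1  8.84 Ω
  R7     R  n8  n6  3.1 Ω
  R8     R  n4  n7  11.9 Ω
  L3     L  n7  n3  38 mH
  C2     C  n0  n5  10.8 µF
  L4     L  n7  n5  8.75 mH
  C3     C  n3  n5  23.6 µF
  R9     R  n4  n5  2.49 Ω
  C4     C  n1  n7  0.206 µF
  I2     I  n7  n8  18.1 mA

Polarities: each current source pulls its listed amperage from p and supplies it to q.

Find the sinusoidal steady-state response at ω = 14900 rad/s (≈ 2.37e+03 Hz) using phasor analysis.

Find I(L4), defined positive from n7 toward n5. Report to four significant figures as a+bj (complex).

-0.0002560+0.001977j A

Element admittances at ω=14900 rad/s:
  Y(C1) = 0.000+0.1788j S between n3,n5
  Y(R1) = 0.002278+0.000j S between n7,n3
  Y(L1) = 0.000-0.1641j S between n0,n8
  Y(R2) = 0.0003215+0.000j S between n1,n2
  Y(R3) = 0.05405+0.000j S between n3,n0
  I1: injects 0.00665 A into n3 (from n4)
  Y(R4) = 0.002415+0.000j S between n6,n1
  Y(R5) = 0.002959+0.000j S between n5,n2
  Y(L2) = 0.000-0.04387j S between n4,n8
  Y(R6) = 0.1131+0.000j S between n2,n1
  Y(R7) = 0.3226+0.000j S between n8,n6
  Y(R8) = 0.08403+0.000j S between n4,n7
  Y(L3) = 0.000-0.001766j S between n7,n3
  Y(C2) = 0.000+0.1609j S between n0,n5
  Y(L4) = 0.000-0.007670j S between n7,n5
  Y(C3) = 0.000+0.3516j S between n3,n5
  Y(R9) = 0.4016+0.000j S between n4,n5
  Y(C4) = 0.000+0.003069j S between n1,n7
  I2: injects 0.0181 A into n8 (from n7)
Assemble and solve the 8×8 MNA system:
  V(n1)=-0.08302-0.03300j  V(n2)=-0.08201-0.02994j  V(n3)=-0.04996+0.07069j  V(n4)=-0.09931+0.07419j  V(n5)=-0.04352+0.08718j  V(n6)=-0.01987+0.1009j  V(n7)=-0.3013+0.05380j  V(n8)=-0.01939+0.1020j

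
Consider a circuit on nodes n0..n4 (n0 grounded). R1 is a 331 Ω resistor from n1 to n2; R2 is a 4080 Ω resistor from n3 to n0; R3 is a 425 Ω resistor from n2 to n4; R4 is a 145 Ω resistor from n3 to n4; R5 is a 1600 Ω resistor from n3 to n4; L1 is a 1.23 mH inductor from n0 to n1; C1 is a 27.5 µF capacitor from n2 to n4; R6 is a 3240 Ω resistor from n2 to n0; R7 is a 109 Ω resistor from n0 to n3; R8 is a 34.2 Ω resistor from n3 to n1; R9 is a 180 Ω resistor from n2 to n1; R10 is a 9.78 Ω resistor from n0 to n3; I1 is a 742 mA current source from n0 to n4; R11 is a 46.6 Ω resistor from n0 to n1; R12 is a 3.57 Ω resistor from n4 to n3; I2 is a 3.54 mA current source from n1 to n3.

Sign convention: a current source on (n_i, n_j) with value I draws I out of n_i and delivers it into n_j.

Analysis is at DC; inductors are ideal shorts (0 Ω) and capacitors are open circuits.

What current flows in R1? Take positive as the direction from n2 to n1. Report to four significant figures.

Element admittances at DC:
  Y(R1) = 0.003021 S between n1,n2
  Y(R2) = 0.0002451 S between n3,n0
  Y(R3) = 0.002353 S between n2,n4
  Y(R4) = 0.006897 S between n3,n4
  Y(R5) = 0.0006250 S between n3,n4
  L1: short n0↔n1 (DC inductor)
  Y(C1) = 0.000 S between n2,n4
  Y(R6) = 0.0003086 S between n2,n0
  Y(R7) = 0.009174 S between n0,n3
  Y(R8) = 0.02924 S between n3,n1
  Y(R9) = 0.005556 S between n2,n1
  Y(R10) = 0.1022 S between n0,n3
  I1: injects 0.742 A into n4 (from n0)
  Y(R11) = 0.02146 S between n0,n1
  Y(R12) = 0.2801 S between n4,n3
  I2: injects 0.00354 A into n3 (from n1)
Assemble and solve the 5×5 MNA system:
  V(n1)=0.000  V(n2)=1.616  V(n3)=5.189  V(n4)=7.719
  i(L1)=-0.1620

0.004882 A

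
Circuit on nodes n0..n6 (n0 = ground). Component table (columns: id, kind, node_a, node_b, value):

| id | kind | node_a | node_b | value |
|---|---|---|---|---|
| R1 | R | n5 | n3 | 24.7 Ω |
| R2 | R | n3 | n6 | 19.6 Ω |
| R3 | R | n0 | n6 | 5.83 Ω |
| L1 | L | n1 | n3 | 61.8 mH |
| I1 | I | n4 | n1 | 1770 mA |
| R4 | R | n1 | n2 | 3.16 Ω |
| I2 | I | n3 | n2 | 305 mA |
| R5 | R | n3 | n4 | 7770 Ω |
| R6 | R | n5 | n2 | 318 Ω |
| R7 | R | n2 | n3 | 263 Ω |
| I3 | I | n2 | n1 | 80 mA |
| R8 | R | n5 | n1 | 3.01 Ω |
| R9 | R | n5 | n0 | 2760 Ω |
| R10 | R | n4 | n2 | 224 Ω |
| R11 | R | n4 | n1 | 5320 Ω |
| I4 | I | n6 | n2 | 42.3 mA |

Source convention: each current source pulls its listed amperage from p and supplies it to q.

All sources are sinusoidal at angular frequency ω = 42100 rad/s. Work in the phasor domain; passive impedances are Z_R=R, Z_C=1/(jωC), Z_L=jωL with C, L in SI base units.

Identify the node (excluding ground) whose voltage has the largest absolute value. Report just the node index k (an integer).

Element admittances at ω=42100 rad/s:
  Y(R1) = 0.04049+0.000j S between n5,n3
  Y(R2) = 0.05102+0.000j S between n3,n6
  Y(R3) = 0.1715+0.000j S between n0,n6
  Y(L1) = 0.000-0.0003844j S between n1,n3
  I1: injects 1.77 A into n1 (from n4)
  Y(R4) = 0.3165+0.000j S between n1,n2
  I2: injects 0.305 A into n2 (from n3)
  Y(R5) = 0.0001287+0.000j S between n3,n4
  Y(R6) = 0.003145+0.000j S between n5,n2
  Y(R7) = 0.003802+0.000j S between n2,n3
  I3: injects 0.08 A into n1 (from n2)
  Y(R8) = 0.3322+0.000j S between n5,n1
  Y(R9) = 0.0003623+0.000j S between n5,n0
  Y(R10) = 0.004464+0.000j S between n4,n2
  Y(R11) = 0.0001880+0.000j S between n4,n1
  I4: injects 0.0423 A into n2 (from n6)
Assemble and solve the 6×6 MNA system:
  V(n1)=10.99+0.09701j  V(n2)=6.573+0.09572j  V(n3)=0.7384-0.0007959j  V(n4)=-363.6+0.09317j  V(n5)=9.838+0.08638j  V(n6)=-0.02078-0.0001825j

4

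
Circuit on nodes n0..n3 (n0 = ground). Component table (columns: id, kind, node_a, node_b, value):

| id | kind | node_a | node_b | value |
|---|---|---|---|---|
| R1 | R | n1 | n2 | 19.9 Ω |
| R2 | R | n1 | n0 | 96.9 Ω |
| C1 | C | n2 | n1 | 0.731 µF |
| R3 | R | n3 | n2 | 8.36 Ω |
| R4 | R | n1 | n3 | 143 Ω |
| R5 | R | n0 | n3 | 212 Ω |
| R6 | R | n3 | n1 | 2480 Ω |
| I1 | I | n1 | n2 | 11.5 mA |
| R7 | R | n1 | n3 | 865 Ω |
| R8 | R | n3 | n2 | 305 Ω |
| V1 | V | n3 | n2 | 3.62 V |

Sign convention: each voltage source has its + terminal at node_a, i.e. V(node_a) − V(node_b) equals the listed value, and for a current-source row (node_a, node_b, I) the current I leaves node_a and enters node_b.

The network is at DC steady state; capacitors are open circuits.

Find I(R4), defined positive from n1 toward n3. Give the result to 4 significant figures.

-0.02180 A

Element admittances at DC:
  Y(R1) = 0.05025 S between n1,n2
  Y(R2) = 0.01032 S between n1,n0
  Y(C1) = 0.000 S between n2,n1
  Y(R3) = 0.1196 S between n3,n2
  Y(R4) = 0.006993 S between n1,n3
  Y(R5) = 0.004717 S between n0,n3
  Y(R6) = 0.0004032 S between n3,n1
  I1: injects 0.0115 A into n2 (from n1)
  Y(R7) = 0.001156 S between n1,n3
  Y(R8) = 0.003279 S between n3,n2
  V1: constraint V(n3)−V(n2) = 3.62
Assemble and solve the 4×4 MNA system:
  V(n1)=-0.9779  V(n2)=-1.480  V(n3)=2.140
  i(V1)=-0.4816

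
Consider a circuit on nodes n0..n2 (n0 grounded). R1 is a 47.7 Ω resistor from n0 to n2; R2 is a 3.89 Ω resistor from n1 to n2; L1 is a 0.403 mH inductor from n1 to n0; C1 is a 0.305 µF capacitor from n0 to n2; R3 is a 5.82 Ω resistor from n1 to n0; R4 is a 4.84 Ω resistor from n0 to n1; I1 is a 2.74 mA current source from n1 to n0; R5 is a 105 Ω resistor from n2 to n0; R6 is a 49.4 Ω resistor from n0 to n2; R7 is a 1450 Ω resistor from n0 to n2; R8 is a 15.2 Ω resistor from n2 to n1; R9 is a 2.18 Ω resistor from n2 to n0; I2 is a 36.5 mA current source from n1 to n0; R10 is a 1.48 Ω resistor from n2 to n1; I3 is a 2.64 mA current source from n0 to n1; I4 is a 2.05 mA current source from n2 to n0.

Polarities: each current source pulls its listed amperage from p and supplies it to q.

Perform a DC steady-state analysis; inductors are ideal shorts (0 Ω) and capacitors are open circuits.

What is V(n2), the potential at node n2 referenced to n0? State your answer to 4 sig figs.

Element admittances at DC:
  Y(R1) = 0.02096 S between n0,n2
  Y(R2) = 0.2571 S between n1,n2
  L1: short n1↔n0 (DC inductor)
  Y(C1) = 0.000 S between n0,n2
  Y(R3) = 0.1718 S between n1,n0
  Y(R4) = 0.2066 S between n0,n1
  I1: injects 0.00274 A into n0 (from n1)
  Y(R5) = 0.009524 S between n2,n0
  Y(R6) = 0.02024 S between n0,n2
  Y(R7) = 0.0006897 S between n0,n2
  Y(R8) = 0.06579 S between n2,n1
  Y(R9) = 0.4587 S between n2,n0
  I2: injects 0.0365 A into n0 (from n1)
  Y(R10) = 0.6757 S between n2,n1
  I3: injects 0.00264 A into n1 (from n0)
  I4: injects 0.00205 A into n0 (from n2)
Assemble and solve the 3×3 MNA system:
  V(n1)=0.000  V(n2)=-0.001359
  i(L1)=-0.03796

-0.001359 V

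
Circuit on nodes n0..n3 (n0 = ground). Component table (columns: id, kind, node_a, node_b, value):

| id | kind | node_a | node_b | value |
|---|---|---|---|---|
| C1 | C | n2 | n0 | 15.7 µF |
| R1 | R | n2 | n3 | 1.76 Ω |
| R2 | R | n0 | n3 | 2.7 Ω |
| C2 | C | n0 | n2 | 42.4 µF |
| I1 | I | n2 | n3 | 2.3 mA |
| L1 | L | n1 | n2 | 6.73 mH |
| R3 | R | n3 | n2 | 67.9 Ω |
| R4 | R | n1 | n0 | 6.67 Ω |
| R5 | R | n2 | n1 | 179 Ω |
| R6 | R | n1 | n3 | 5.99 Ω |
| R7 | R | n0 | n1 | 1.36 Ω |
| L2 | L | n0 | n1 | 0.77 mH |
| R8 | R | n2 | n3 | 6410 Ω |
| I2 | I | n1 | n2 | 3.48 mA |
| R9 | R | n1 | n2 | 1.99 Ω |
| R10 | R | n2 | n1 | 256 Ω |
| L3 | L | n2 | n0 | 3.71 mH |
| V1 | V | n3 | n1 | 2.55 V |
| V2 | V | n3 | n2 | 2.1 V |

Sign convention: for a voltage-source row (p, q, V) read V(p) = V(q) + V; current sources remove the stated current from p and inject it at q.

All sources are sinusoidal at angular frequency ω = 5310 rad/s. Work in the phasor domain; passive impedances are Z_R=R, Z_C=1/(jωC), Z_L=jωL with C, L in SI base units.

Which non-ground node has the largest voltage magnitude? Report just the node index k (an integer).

3

MNA unknowns: 3 node voltages V₁..V_3 plus 2 source currents (V1, V2)
C1: Y=0.000+0.08337j on G[2,0]
R1: Y=0.5682+0.000j on G[2,3]
R2: Y=0.3704+0.000j on G[0,3]
C2: Y=0.000+0.2251j on G[0,2]
I1: z[2]−=0.0023, z[3]+=0.0023
L1: Y=0.000-0.02798j on G[1,2]
R3: Y=0.01473+0.000j on G[3,2]
R4: Y=0.1499+0.000j on G[1,0]
R5: Y=0.005587+0.000j on G[2,1]
R6: Y=0.1669+0.000j on G[1,3]
R7: Y=0.7353+0.000j on G[0,1]
L2: Y=0.000-0.2446j on G[0,1]
R8: Y=0.0001560+0.000j on G[2,3]
I2: z[1]−=0.00348, z[2]+=0.00348
R9: Y=0.5025+0.000j on G[1,2]
R10: Y=0.003906+0.000j on G[2,1]
L3: Y=0.000-0.05076j on G[2,0]
V1: row V3−V1=2.55, i_V1 at 3,1
V2: row V3−V2=2.1, i_V2 at 3,2
solve → V1=-0.7531-0.08448j, V2=-0.3031-0.08448j, V3=1.797-0.08448j
aux → i_V1=-1.340+0.1220j, i_V2=-0.9734-0.09071j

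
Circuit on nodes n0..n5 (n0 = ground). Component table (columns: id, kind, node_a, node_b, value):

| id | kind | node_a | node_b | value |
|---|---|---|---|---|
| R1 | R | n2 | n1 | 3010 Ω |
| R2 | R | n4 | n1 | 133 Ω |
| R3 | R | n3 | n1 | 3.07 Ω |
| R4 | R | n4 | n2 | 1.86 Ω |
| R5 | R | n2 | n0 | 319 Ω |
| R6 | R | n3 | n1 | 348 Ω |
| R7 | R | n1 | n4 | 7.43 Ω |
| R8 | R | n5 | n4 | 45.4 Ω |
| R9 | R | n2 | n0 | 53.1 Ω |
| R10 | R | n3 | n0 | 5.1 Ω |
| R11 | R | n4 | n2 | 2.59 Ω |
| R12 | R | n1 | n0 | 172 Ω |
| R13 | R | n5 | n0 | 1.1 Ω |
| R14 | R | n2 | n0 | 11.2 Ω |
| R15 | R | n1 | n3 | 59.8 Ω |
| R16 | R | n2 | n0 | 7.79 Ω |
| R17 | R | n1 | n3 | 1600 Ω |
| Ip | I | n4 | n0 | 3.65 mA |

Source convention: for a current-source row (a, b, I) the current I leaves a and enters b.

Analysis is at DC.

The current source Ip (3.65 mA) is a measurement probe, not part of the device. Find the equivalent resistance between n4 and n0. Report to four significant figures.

MNA unknowns: 5 node voltages V₁..V_5
R1: Y=0.0003322 on G[2,1]
R2: Y=0.007519 on G[4,1]
R3: Y=0.3257 on G[3,1]
R4: Y=0.5376 on G[4,2]
R5: Y=0.003135 on G[2,0]
R6: Y=0.002874 on G[3,1]
R7: Y=0.1346 on G[1,4]
R8: Y=0.02203 on G[5,4]
R9: Y=0.01883 on G[2,0]
R10: Y=0.1961 on G[3,0]
R11: Y=0.3861 on G[4,2]
R12: Y=0.005814 on G[1,0]
R13: Y=0.9091 on G[5,0]
R14: Y=0.08929 on G[2,0]
R15: Y=0.01672 on G[1,3]
R16: Y=0.1284 on G[2,0]
R17: Y=0.0006250 on G[1,3]
Ip: z[4]−=0.00365, z[0]+=0.00365
solve → V1=-0.006789, V2=-0.01035, V3=-0.004333, V4=-0.01304, V5=-0.0003084

R_eq = 3.572 Ω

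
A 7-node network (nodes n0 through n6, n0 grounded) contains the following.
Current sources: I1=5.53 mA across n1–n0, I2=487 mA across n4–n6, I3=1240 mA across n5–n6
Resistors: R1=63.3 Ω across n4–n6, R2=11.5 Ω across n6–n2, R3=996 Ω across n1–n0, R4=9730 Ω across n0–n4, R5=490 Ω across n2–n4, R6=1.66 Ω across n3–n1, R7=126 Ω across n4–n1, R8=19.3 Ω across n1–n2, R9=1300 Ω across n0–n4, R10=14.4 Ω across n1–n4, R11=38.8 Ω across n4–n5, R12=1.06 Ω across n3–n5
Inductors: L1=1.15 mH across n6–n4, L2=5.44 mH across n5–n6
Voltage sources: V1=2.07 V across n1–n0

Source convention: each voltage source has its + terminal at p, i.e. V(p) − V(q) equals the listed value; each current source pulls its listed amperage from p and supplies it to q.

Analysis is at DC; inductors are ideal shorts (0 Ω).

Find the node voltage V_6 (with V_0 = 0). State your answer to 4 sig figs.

2.066 V

Apply KCL at each of the 6 non-ground nodes and solve the resulting linear system.
Node n1: branches {I1, R3, R6, R7, R8, R10, V1} → V_1 = 2.070
Node n2: branches {R2, R5, R8} → V_2 = 2.068
Node n3: branches {R6, R12} → V_3 = 2.068
Node n4: branches {R1, I2, R4, R5, R7, L1, R9, R10, R11} → V_4 = 2.066
Node n5: branches {I3, R11, R12, L2} → V_5 = 2.066
Node n6: branches {R1, I2, R2, I3, L1, L2} → V_6 = 2.066
Source currents: i(L1)=0.4885, i(L2)=-1.239, i(V1)=-0.009410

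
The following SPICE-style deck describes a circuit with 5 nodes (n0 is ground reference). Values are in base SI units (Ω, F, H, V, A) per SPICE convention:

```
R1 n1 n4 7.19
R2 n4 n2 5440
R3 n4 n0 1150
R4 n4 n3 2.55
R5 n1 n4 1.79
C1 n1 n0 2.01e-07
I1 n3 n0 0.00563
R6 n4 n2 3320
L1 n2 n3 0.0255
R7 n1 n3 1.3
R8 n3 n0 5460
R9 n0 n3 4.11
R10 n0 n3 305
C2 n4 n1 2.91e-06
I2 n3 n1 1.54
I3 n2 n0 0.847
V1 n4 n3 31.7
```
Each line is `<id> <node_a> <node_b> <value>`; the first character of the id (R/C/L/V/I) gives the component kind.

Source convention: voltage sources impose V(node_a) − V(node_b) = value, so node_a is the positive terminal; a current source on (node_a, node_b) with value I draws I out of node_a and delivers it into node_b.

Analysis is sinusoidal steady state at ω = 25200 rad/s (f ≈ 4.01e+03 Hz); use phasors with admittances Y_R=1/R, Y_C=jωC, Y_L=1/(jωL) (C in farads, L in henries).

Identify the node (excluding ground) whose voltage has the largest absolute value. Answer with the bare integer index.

2

MNA unknowns: 4 node voltages V₁..V_4 plus 1 source current (V1)
R1: Y=0.1391+0.000j on G[1,4]
R2: Y=0.0001838+0.000j on G[4,2]
R3: Y=0.0008696+0.000j on G[4,0]
R4: Y=0.3922+0.000j on G[4,3]
R5: Y=0.5587+0.000j on G[1,4]
C1: Y=0.000+0.005065j on G[1,0]
I1: z[3]−=0.00563, z[0]+=0.00563
R6: Y=0.0003012+0.000j on G[4,2]
L1: Y=0.000-0.001556j on G[2,3]
R7: Y=0.7692+0.000j on G[1,3]
R8: Y=0.0001832+0.000j on G[3,0]
R9: Y=0.2433+0.000j on G[0,3]
R10: Y=0.003279+0.000j on G[0,3]
C2: Y=0.000+0.07333j on G[4,1]
I2: z[3]−=1.54, z[1]+=1.54
I3: z[2]−=0.847, z[0]+=0.847
V1: row V4−V3=31.7, i_V1 at 4,3
solve → V1=12.62+0.4748j, V2=-155.4-487.3j, V3=-3.545-0.2581j, V4=28.16-0.2581j
aux → i_V1=-23.44-0.8638j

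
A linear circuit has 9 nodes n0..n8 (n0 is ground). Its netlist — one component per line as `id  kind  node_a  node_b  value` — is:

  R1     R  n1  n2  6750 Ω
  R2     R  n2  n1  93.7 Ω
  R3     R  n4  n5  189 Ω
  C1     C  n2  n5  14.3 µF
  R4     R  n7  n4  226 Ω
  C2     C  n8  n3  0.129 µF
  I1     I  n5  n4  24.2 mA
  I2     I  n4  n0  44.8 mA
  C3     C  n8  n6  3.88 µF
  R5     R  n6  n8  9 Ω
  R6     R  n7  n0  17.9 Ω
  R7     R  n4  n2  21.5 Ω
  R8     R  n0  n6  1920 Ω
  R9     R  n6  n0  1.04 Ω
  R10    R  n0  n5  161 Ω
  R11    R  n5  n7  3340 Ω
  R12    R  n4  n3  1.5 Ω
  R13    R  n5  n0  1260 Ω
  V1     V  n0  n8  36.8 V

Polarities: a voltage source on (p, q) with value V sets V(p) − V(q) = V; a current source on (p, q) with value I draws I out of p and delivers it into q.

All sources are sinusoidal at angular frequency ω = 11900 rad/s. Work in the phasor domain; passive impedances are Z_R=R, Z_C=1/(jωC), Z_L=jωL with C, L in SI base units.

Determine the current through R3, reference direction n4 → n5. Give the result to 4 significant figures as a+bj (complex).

Apply KCL at each of the 8 non-ground nodes and solve the resulting linear system.
Node n1: branches {R1, R2} → V_1 = -4.635-4.090j
Node n2: branches {R1, R2, C1, R7} → V_2 = -4.635-4.090j
Node n3: branches {C2, R12} → V_3 = -4.791-4.748j
Node n4: branches {R3, R4, I1, I2, R7, R12} → V_4 = -4.781-4.674j
Node n5: branches {R3, C1, I1, R10, R11, R13} → V_5 = -4.475-4.130j
Node n6: branches {C3, R5, R8, R9} → V_6 = -3.871-1.417j
Node n7: branches {R4, R6, R11} → V_7 = -0.3712-0.3617j
Node n8: branches {C2, C3, R5, V1} → V_8 = -36.80+0.000j
Source currents: i(V1)=-3.731-1.412j

-0.001614-0.002881j A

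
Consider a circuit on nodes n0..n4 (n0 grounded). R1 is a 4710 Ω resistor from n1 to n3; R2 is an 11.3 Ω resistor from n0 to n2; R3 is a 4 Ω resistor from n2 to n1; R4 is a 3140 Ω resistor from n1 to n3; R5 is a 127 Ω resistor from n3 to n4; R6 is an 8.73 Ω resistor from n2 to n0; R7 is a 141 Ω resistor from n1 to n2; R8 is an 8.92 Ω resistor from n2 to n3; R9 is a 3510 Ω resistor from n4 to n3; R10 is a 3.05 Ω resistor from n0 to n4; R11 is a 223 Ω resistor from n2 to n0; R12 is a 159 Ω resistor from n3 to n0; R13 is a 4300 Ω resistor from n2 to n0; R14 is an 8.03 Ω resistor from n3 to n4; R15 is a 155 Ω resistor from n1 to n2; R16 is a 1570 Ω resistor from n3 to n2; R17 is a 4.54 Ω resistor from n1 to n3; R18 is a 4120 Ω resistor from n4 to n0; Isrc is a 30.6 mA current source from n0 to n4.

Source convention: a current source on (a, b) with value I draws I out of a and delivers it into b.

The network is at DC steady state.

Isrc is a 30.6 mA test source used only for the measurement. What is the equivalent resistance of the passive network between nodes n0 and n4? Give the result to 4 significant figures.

Apply KCL at each of the 4 non-ground nodes and solve the resulting linear system.
Node n1: branches {R1, R3, R4, R7, R15, R17} → V_1 = 0.03111
Node n2: branches {R2, R3, R6, R7, R8, R11, R13, R15, R16} → V_2 = 0.02212
Node n3: branches {R1, R4, R5, R8, R9, R12, R14, R16, R17} → V_3 = 0.04184
Node n4: branches {R5, R9, R10, R14, R18, Isrc} → V_4 = 0.07846

R_eq = 2.564 Ω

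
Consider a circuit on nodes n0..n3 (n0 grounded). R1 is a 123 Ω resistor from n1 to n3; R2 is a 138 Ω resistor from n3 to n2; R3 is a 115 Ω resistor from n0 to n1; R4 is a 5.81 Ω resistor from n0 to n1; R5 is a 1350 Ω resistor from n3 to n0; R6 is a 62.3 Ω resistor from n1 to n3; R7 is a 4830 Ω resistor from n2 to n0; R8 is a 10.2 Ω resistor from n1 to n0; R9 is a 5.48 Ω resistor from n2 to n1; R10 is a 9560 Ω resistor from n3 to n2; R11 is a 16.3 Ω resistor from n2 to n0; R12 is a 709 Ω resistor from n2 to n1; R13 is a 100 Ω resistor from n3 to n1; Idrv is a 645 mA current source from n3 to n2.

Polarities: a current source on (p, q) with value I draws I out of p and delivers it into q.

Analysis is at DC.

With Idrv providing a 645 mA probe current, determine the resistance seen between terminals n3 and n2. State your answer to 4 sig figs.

Apply KCL at each of the 3 non-ground nodes and solve the resulting linear system.
Node n1: branches {R1, R3, R4, R6, R8, R9, R12, R13} → V_1 = -0.3662
Node n2: branches {R2, R7, R9, R10, R11, R12, Idrv} → V_2 = 1.842
Node n3: branches {R1, R2, R5, R6, R10, R13, Idrv} → V_3 = -15.23

R_eq = 26.47 Ω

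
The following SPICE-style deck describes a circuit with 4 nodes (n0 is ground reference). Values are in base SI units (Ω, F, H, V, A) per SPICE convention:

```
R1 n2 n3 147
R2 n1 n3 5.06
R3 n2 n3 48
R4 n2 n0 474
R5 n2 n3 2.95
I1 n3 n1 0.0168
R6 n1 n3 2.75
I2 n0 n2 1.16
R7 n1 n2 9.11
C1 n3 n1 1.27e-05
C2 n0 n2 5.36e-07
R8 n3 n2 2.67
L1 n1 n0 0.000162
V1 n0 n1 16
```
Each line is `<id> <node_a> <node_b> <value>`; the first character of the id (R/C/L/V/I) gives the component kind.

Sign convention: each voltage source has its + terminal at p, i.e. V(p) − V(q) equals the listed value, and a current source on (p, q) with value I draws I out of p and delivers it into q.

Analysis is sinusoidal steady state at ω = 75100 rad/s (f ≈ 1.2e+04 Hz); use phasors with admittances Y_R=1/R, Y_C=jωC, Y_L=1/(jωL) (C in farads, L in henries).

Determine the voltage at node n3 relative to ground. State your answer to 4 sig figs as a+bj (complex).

Element admittances at ω=75100 rad/s:
  Y(R1) = 0.006803+0.000j S between n2,n3
  Y(R2) = 0.1976+0.000j S between n1,n3
  Y(R3) = 0.02083+0.000j S between n2,n3
  Y(R4) = 0.002110+0.000j S between n2,n0
  Y(R5) = 0.3390+0.000j S between n2,n3
  I1: injects 0.0168 A into n1 (from n3)
  Y(R6) = 0.3636+0.000j S between n1,n3
  I2: injects 1.16 A into n2 (from n0)
  Y(R7) = 0.1098+0.000j S between n1,n2
  Y(C1) = 0.000+0.9538j S between n3,n1
  Y(C2) = 0.000+0.04025j S between n0,n2
  Y(R8) = 0.3745+0.000j S between n3,n2
  Y(L1) = 0.000-0.08219j S between n1,n0
  V1: constraint V(n0)−V(n1) = 16
Assemble and solve the 4×4 MNA system:
  V(n1)=-16.00+0.000j  V(n2)=-13.85+0.2257j  V(n3)=-15.15-0.4926j
  i(V1)=-1.198+0.7580j

-15.15-0.4926j V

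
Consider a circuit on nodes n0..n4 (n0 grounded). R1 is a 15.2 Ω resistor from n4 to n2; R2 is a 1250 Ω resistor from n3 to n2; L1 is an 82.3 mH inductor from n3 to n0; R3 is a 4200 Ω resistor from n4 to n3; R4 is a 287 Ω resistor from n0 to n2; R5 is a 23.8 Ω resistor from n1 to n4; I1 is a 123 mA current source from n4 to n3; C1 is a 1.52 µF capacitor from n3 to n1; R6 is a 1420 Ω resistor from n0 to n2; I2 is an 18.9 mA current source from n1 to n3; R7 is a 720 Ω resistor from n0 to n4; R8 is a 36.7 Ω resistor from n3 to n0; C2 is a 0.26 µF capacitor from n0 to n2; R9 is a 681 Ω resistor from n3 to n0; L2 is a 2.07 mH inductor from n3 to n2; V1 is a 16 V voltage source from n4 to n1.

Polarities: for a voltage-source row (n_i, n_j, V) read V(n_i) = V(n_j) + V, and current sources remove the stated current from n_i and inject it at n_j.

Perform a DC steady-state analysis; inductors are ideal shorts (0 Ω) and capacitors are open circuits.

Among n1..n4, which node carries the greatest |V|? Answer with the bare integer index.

MNA unknowns: 4 node voltages V₁..V_4 plus 3 source currents (L1, L2, V1)
R1: Y=0.06579 on G[4,2]
R2: Y=0.0008000 on G[3,2]
L1: row V3−V0=0, i_L1 at 3,0
R3: Y=0.0002381 on G[4,3]
R4: Y=0.003484 on G[0,2]
R5: Y=0.04202 on G[1,4]
I1: z[4]−=0.123, z[3]+=0.123
C1: Y=0.000 on G[3,1]
R6: Y=0.0007042 on G[0,2]
I2: z[1]−=0.0189, z[3]+=0.0189
R7: Y=0.001389 on G[0,4]
R8: Y=0.02725 on G[3,0]
C2: Y=0.000 on G[0,2]
R9: Y=0.001468 on G[3,0]
L2: row V3−V2=0, i_L2 at 3,2
V1: row V4−V1=16, i_V1 at 4,1
solve → V1=-18.10, V2=0.000, V3=0.000, V4=-2.105
aux → i_L1=0.002923, i_L2=0.1385, i_V1=-0.6534

1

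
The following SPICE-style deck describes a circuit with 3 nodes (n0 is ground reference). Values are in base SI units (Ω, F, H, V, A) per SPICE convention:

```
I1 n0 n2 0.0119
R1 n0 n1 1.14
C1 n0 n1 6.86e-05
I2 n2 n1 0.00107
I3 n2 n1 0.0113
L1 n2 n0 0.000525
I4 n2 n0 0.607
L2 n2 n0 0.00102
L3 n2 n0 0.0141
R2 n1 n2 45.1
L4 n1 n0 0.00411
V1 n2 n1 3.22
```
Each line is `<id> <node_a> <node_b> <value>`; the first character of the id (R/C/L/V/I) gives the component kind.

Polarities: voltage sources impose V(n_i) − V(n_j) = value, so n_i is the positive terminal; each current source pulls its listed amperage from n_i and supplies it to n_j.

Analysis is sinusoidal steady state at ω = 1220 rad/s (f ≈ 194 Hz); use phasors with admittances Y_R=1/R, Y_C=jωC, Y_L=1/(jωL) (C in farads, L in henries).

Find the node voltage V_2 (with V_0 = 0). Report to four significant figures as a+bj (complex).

MNA unknowns: 2 node voltages V₁..V_2 plus 1 source current (V1)
I1: z[0]−=0.0119, z[2]+=0.0119
R1: Y=0.8772+0.000j on G[0,1]
C1: Y=0.000+0.08369j on G[0,1]
I2: z[2]−=0.00107, z[1]+=0.00107
I3: z[2]−=0.0113, z[1]+=0.0113
L1: Y=0.000-1.561j on G[2,0]
I4: z[2]−=0.607, z[0]+=0.607
L2: Y=0.000-0.8036j on G[2,0]
L3: Y=0.000-0.05813j on G[2,0]
R2: Y=0.02217+0.000j on G[1,2]
L4: Y=0.000-0.1994j on G[1,0]
V1: row V2−V1=3.22, i_V1 at 2,1
solve → V1=-2.818+0.7392j, V2=0.4022+0.7392j
aux → i_V1=-2.470+0.9746j

0.4022+0.7392j V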